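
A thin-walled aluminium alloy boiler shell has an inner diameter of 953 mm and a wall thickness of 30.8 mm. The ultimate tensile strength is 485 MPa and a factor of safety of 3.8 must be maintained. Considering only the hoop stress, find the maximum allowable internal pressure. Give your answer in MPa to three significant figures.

p_allow = 8.25 MPa

σ_allow = 485/3.8 = 127.6 MPa.
σ_h = pD/(2t) → p_allow = 2σ_allow t/D = 2×127.6×30.8/953 = 8.250 MPa.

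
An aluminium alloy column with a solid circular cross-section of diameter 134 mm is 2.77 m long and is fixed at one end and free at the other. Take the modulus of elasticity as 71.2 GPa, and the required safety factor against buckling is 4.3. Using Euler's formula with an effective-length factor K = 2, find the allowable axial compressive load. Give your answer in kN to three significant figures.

P_allow = 84.3 kN

I = πd⁴/64 = π×134⁴/64 = 1.583×10^7 mm⁴.
Effective length L_e = KL = 2×2.77 m = 5540 mm.
Euler critical load P_cr = π²EI/L_e² = π²×71200×1.583×10^7/5540² = 362400 N.
P_allow = P_cr/n = 362400/4.3 = 84270 N.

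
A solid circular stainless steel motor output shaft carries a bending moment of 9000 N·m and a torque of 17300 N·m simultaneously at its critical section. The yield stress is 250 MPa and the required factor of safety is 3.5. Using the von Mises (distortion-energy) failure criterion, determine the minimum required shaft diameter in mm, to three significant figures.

σ_allow = σ_y/n = 250/3.5 = 71.43 MPa.
For a solid shaft σ_b = 32M/(πd³) and τ = 16T/(πd³), so the von Mises stress is σ' = (16/πd³)·√(4M²+3T²).
√(4M²+3T²) = √(4×(9.000×10^6)² + 3×(1.730×10^7)²) = 3.496×10^7 N·mm.
d³ = 16×3.496×10^7/(π×71.43) = 2.492×10^6 mm³.
d = 135.6 mm.

d = 136 mm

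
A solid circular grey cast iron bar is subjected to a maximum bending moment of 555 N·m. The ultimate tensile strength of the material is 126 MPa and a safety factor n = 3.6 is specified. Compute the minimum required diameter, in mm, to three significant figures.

d = 54.5 mm

σ_allow = 126/3.6 = 35.00 MPa.
For a solid circular section σ = 32M/(πd³), so d³ = 32M/(π σ_allow) = 32×555000/(π×35.00) = 161500 mm³.
d = 54.46 mm.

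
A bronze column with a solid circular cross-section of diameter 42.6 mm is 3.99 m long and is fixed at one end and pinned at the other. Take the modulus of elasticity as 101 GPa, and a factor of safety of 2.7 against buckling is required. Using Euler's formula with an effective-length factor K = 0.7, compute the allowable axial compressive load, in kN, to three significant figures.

I = πd⁴/64 = π×42.6⁴/64 = 161700 mm⁴.
Effective length L_e = KL = 0.7×3.99 m = 2793 mm.
Euler critical load P_cr = π²EI/L_e² = π²×101000×161700/2793² = 20660 N.
P_allow = P_cr/n = 20660/2.7 = 7651 N.

P_allow = 7.65 kN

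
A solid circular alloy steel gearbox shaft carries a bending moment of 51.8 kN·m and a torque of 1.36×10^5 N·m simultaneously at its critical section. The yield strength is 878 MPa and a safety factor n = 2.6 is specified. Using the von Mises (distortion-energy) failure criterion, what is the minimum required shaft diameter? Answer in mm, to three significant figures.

σ_allow = σ_y/n = 878/2.6 = 337.7 MPa.
For a solid shaft σ_b = 32M/(πd³) and τ = 16T/(πd³), so the von Mises stress is σ' = (16/πd³)·√(4M²+3T²).
√(4M²+3T²) = √(4×(5.180×10^7)² + 3×(1.360×10^8)²) = 2.573×10^8 N·mm.
d³ = 16×2.573×10^8/(π×337.7) = 3.881×10^6 mm³.
d = 157.2 mm.

d = 157 mm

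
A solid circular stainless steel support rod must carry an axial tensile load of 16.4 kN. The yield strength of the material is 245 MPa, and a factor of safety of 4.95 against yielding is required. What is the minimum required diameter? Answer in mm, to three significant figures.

d = 20.5 mm

Allowable stress σ_allow = 245/4.95 = 49.49 MPa.
Required area A = F/σ_allow = 16400/49.49 = 331.3 mm².
A = πd²/4 → d = √(4A/π) = 20.54 mm.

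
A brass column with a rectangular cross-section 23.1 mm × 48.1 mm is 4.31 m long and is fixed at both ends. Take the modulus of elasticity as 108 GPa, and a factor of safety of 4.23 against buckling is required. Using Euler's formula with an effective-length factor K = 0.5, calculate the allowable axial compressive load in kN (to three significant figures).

P_allow = 2.68 kN

Buckling occurs about the weak axis: I_min = h·b³/12 = 48.1×23.1³/12 = 49410 mm⁴ (b = 23.1 mm is the smaller dimension).
Effective length L_e = KL = 0.5×4.31 m = 2155 mm.
Euler critical load P_cr = π²EI/L_e² = π²×108000×49410/2155² = 11340 N.
P_allow = P_cr/n = 11340/4.23 = 2681 N.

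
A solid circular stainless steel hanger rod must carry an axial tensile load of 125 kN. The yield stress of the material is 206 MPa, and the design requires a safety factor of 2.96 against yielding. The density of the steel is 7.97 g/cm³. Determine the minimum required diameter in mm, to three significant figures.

d = 47.8 mm

Allowable stress σ_allow = 206/2.96 = 69.59 MPa.
Required area A = F/σ_allow = 125000/69.59 = 1796 mm².
A = πd²/4 → d = √(4A/π) = 47.82 mm.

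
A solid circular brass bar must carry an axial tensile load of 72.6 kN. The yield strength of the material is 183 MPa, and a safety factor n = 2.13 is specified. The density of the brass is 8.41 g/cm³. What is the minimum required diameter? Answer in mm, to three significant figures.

Allowable stress σ_allow = 183/2.13 = 85.92 MPa.
Required area A = F/σ_allow = 72600/85.92 = 845.0 mm².
A = πd²/4 → d = √(4A/π) = 32.80 mm.

d = 32.8 mm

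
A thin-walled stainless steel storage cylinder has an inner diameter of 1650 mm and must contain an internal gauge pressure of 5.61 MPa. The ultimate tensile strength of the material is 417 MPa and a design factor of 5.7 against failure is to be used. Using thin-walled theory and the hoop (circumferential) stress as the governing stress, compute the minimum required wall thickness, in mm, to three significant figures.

σ_allow = 417/5.7 = 73.16 MPa.
Hoop stress σ_h = pD/(2t), so t = pD/(2σ_allow) = 5.61×1650/(2×73.16) = 63.26 mm.

t = 63.3 mm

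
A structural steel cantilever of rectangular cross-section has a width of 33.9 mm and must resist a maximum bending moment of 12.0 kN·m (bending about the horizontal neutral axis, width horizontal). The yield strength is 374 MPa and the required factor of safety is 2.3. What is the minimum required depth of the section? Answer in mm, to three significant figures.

h = 114 mm

σ_allow = 374/2.3 = 162.6 MPa.
For a rectangular section σ = 6M/(bh²), so h² = 6M/(b σ_allow) = 6×1.2000×10^7/(33.9×162.6) = 13060 mm².
h = 114.3 mm.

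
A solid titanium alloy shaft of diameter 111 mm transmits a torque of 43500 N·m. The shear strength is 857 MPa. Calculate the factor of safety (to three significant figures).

n = 5.29

τ = 16T/(πd³) = 16×4.3500×10^7/(π×111³) = 162.0 MPa.
n = τ_limit/τ = 857/162.0 = 5.290.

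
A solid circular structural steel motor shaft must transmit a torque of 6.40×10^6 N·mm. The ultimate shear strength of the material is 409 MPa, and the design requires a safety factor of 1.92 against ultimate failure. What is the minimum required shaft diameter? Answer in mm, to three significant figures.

Allowable shear stress τ_allow = 409/1.92 = 213.0 MPa.
For a solid shaft τ = 16T/(πd³), so d³ = 16T/(π τ_allow) = 16×6400000/(π×213.0) = 153000 mm³.
d = (153000)^(1/3) = 53.49 mm.

d = 53.5 mm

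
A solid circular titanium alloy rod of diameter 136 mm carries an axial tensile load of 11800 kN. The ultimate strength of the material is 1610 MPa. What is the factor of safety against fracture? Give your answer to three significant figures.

A = πd²/4 = 14530 mm².
σ = F/A = 1.1800×10^7/14530 = 812.3 MPa.
n = 1610/812.3 = 1.982.

n = 1.98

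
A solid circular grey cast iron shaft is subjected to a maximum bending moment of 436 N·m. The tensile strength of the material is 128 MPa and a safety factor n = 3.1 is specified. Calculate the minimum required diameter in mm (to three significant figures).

σ_allow = 128/3.1 = 41.29 MPa.
For a solid circular section σ = 32M/(πd³), so d³ = 32M/(π σ_allow) = 32×436000/(π×41.29) = 107600 mm³.
d = 47.56 mm.

d = 47.6 mm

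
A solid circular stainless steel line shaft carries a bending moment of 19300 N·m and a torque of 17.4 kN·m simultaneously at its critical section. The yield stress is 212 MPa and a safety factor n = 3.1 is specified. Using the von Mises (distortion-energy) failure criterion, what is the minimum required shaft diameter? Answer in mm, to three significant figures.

d = 154 mm

σ_allow = σ_y/n = 212/3.1 = 68.39 MPa.
For a solid shaft σ_b = 32M/(πd³) and τ = 16T/(πd³), so the von Mises stress is σ' = (16/πd³)·√(4M²+3T²).
√(4M²+3T²) = √(4×(1.930×10^7)² + 3×(1.740×10^7)²) = 4.897×10^7 N·mm.
d³ = 16×4.897×10^7/(π×68.39) = 3.647×10^6 mm³.
d = 153.9 mm.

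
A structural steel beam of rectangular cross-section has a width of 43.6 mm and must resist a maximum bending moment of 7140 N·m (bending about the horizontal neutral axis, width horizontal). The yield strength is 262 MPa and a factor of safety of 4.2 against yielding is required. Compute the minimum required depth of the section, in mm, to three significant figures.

h = 126 mm

σ_allow = 262/4.2 = 62.38 MPa.
For a rectangular section σ = 6M/(bh²), so h² = 6M/(b σ_allow) = 6×7140000/(43.6×62.38) = 15750 mm².
h = 125.5 mm.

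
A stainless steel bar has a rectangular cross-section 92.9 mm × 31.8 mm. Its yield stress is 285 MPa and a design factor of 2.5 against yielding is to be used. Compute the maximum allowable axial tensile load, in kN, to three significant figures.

F_allow = 337 kN

σ_allow = 285/2.5 = 114.0 MPa.
A = 92.9×31.8 = 2954 mm².
F_allow = σ_allow × A = 114.0×2954 = 336800 N.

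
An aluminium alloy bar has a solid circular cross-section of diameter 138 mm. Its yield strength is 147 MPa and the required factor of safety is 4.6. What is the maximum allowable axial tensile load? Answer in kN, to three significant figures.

σ_allow = 147/4.6 = 31.96 MPa.
A = πd²/4 = π×138²/4 = 14960 mm².
F_allow = σ_allow × A = 31.96×14960 = 478000 N.

F_allow = 478 kN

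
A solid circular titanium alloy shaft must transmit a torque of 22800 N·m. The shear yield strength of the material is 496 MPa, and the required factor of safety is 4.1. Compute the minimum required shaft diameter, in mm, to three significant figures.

Allowable shear stress τ_allow = 496/4.1 = 121.0 MPa.
For a solid shaft τ = 16T/(πd³), so d³ = 16T/(π τ_allow) = 16×2.2800×10^7/(π×121.0) = 959900 mm³.
d = (959900)^(1/3) = 98.64 mm.

d = 98.6 mm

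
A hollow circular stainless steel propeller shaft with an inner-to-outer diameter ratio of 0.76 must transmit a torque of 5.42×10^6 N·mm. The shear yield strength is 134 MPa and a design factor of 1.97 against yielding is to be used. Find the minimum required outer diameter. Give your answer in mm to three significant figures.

τ_allow = 134/1.97 = 68.02 MPa.
For a hollow shaft τ = 16T/[πd_o³(1−k⁴)] with k = 0.76, so 1−k⁴ = 0.6664.
d_o³ = 16T/[π τ_allow (1−k⁴)] = 16×5420000/(π×68.02×0.6664) = 609000 mm³.
d_o = 84.76 mm.

d_o = 84.8 mm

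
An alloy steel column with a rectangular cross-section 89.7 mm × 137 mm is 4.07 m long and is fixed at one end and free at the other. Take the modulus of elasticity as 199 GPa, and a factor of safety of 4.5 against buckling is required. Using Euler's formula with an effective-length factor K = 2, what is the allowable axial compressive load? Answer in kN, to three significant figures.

Buckling occurs about the weak axis: I_min = h·b³/12 = 137×89.7³/12 = 8.240×10^6 mm⁴ (b = 89.7 mm is the smaller dimension).
Effective length L_e = KL = 2×4.07 m = 8140 mm.
Euler critical load P_cr = π²EI/L_e² = π²×199000×8.240×10^6/8140² = 244200 N.
P_allow = P_cr/n = 244200/4.5 = 54280 N.

P_allow = 54.3 kN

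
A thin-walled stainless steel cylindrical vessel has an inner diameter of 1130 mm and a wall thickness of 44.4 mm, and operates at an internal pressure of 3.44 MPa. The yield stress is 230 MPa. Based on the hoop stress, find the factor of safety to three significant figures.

σ_h = pD/(2t) = 3.44×1130/(2×44.4) = 43.77 MPa.
n = 230/43.77 = 5.254.

n = 5.25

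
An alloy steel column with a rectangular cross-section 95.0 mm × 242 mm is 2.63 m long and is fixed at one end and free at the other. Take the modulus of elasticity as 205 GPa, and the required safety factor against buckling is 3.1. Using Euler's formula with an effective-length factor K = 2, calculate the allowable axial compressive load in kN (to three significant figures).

P_allow = 408 kN

Buckling occurs about the weak axis: I_min = h·b³/12 = 242×95.0³/12 = 1.729×10^7 mm⁴ (b = 95.0 mm is the smaller dimension).
Effective length L_e = KL = 2×2.63 m = 5260 mm.
Euler critical load P_cr = π²EI/L_e² = π²×205000×1.729×10^7/5260² = 1.264×10^6 N.
P_allow = P_cr/n = 1.264×10^6/3.1 = 407900 N.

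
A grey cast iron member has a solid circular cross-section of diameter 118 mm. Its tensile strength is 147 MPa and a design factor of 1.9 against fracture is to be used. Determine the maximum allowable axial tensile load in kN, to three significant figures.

F_allow = 846 kN

σ_allow = 147/1.9 = 77.37 MPa.
A = πd²/4 = π×118²/4 = 10940 mm².
F_allow = σ_allow × A = 77.37×10940 = 846100 N.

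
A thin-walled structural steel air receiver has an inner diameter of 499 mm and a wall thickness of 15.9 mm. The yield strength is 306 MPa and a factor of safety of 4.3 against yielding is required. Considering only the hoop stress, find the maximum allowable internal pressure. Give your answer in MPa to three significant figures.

p_allow = 4.54 MPa

σ_allow = 306/4.3 = 71.16 MPa.
σ_h = pD/(2t) → p_allow = 2σ_allow t/D = 2×71.16×15.9/499 = 4.535 MPa.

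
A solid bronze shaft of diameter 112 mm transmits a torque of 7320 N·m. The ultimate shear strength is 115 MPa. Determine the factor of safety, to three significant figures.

τ = 16T/(πd³) = 16×7320000/(π×112³) = 26.54 MPa.
n = τ_limit/τ = 115/26.54 = 4.334.

n = 4.33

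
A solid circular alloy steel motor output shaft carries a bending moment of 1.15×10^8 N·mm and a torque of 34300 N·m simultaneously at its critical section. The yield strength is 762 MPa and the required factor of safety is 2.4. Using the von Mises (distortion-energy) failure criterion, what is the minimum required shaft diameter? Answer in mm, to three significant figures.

σ_allow = σ_y/n = 762/2.4 = 317.5 MPa.
For a solid shaft σ_b = 32M/(πd³) and τ = 16T/(πd³), so the von Mises stress is σ' = (16/πd³)·√(4M²+3T²).
√(4M²+3T²) = √(4×(1.150×10^8)² + 3×(3.430×10^7)²) = 2.375×10^8 N·mm.
d³ = 16×2.375×10^8/(π×317.5) = 3.810×10^6 mm³.
d = 156.2 mm.

d = 156 mm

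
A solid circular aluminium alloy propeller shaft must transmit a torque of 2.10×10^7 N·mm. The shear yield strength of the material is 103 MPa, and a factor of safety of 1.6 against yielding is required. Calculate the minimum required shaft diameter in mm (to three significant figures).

d = 118 mm

Allowable shear stress τ_allow = 103/1.6 = 64.38 MPa.
For a solid shaft τ = 16T/(πd³), so d³ = 16T/(π τ_allow) = 16×2.1000×10^7/(π×64.38) = 1.661×10^6 mm³.
d = (1.661×10^6)^(1/3) = 118.4 mm.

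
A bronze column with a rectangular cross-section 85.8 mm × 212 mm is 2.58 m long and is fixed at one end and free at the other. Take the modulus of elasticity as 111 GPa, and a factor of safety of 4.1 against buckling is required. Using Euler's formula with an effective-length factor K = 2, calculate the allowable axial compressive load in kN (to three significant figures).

Buckling occurs about the weak axis: I_min = h·b³/12 = 212×85.8³/12 = 1.116×10^7 mm⁴ (b = 85.8 mm is the smaller dimension).
Effective length L_e = KL = 2×2.58 m = 5160 mm.
Euler critical load P_cr = π²EI/L_e² = π²×111000×1.116×10^7/5160² = 459100 N.
P_allow = P_cr/n = 459100/4.1 = 112000 N.

P_allow = 112 kN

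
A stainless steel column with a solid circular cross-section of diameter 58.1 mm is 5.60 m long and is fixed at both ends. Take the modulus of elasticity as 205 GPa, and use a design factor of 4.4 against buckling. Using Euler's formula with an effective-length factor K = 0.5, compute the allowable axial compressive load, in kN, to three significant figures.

I = πd⁴/64 = π×58.1⁴/64 = 559300 mm⁴.
Effective length L_e = KL = 0.5×5.60 m = 2800 mm.
Euler critical load P_cr = π²EI/L_e² = π²×205000×559300/2800² = 144300 N.
P_allow = P_cr/n = 144300/4.4 = 32810 N.

P_allow = 32.8 kN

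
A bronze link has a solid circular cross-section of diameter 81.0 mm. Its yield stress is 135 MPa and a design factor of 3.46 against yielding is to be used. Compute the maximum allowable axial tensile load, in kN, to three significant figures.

σ_allow = 135/3.46 = 39.02 MPa.
A = πd²/4 = π×81.0²/4 = 5153 mm².
F_allow = σ_allow × A = 39.02×5153 = 201100 N.

F_allow = 201 kN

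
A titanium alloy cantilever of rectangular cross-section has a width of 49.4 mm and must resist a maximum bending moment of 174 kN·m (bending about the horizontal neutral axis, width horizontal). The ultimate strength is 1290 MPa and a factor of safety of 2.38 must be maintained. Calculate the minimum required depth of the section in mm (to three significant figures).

h = 197 mm

σ_allow = 1290/2.38 = 542.0 MPa.
For a rectangular section σ = 6M/(bh²), so h² = 6M/(b σ_allow) = 6×1.7400×10^8/(49.4×542.0) = 38990 mm².
h = 197.5 mm.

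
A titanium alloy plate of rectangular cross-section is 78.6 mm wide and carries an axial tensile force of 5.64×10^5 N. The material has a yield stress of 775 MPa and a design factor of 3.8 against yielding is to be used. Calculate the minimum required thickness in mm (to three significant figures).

σ_allow = 775/3.8 = 203.9 MPa.
Required area A = F/σ_allow = 564000/203.9 = 2765 mm².
t = A/w = 2765/78.6 = 35.18 mm.

t = 35.2 mm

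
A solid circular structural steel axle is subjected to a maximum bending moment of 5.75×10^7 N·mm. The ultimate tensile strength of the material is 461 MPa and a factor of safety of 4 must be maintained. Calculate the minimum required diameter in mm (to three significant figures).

d = 172 mm

σ_allow = 461/4 = 115.2 MPa.
For a solid circular section σ = 32M/(πd³), so d³ = 32M/(π σ_allow) = 32×5.7500×10^7/(π×115.2) = 5.082×10^6 mm³.
d = 171.9 mm.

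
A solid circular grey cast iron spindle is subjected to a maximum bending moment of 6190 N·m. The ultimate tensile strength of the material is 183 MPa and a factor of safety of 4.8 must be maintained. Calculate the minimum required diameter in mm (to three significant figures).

d = 118 mm

σ_allow = 183/4.8 = 38.12 MPa.
For a solid circular section σ = 32M/(πd³), so d³ = 32M/(π σ_allow) = 32×6190000/(π×38.12) = 1.654×10^6 mm³.
d = 118.3 mm.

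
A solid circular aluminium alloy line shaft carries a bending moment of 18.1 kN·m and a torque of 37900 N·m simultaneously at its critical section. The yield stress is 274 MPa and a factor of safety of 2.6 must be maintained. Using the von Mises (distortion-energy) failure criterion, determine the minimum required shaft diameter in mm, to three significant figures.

d = 154 mm

σ_allow = σ_y/n = 274/2.6 = 105.4 MPa.
For a solid shaft σ_b = 32M/(πd³) and τ = 16T/(πd³), so the von Mises stress is σ' = (16/πd³)·√(4M²+3T²).
√(4M²+3T²) = √(4×(1.810×10^7)² + 3×(3.790×10^7)²) = 7.496×10^7 N·mm.
d³ = 16×7.496×10^7/(π×105.4) = 3.623×10^6 mm³.
d = 153.6 mm.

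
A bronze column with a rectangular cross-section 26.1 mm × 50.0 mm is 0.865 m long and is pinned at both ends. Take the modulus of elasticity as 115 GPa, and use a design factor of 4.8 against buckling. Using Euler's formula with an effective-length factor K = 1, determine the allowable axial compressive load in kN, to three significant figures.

Buckling occurs about the weak axis: I_min = h·b³/12 = 50.0×26.1³/12 = 74080 mm⁴ (b = 26.1 mm is the smaller dimension).
Effective length L_e = KL = 1×0.865 m = 865.0 mm.
Euler critical load P_cr = π²EI/L_e² = π²×115000×74080/865.0² = 112400 N.
P_allow = P_cr/n = 112400/4.8 = 23410 N.

P_allow = 23.4 kN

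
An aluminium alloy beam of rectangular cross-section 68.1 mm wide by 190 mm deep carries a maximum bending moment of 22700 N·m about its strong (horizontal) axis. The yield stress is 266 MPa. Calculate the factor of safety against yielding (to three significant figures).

Section modulus S = bh²/6 = 68.1×190²/6 = 409700 mm³.
σ = M/S = 2.2700×10^7/409700 = 55.40 MPa.
n = 266/55.40 = 4.801.

n = 4.80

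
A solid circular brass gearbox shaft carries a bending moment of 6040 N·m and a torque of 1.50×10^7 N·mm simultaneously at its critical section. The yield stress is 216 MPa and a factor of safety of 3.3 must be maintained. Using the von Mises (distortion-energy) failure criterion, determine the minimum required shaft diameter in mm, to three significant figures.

σ_allow = σ_y/n = 216/3.3 = 65.45 MPa.
For a solid shaft σ_b = 32M/(πd³) and τ = 16T/(πd³), so the von Mises stress is σ' = (16/πd³)·√(4M²+3T²).
√(4M²+3T²) = √(4×(6.040×10^6)² + 3×(1.500×10^7)²) = 2.865×10^7 N·mm.
d³ = 16×2.865×10^7/(π×65.45) = 2.229×10^6 mm³.
d = 130.6 mm.

d = 131 mm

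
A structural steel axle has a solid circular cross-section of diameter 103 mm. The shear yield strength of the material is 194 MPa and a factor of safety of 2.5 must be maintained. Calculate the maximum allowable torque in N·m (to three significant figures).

T_allow = 16600 N·m

τ_allow = 194/2.5 = 77.60 MPa.
For a solid shaft T_allow = τ_allow·πd³/16; πd³/16 = π×103³/16 = 214600 mm³.
T_allow = 77.60×214600 = 1.665×10^7 N·mm = 16650 N·m.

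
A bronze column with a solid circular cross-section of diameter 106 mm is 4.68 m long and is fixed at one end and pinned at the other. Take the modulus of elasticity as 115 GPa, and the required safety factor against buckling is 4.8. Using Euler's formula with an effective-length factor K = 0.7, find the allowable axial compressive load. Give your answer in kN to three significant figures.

P_allow = 137 kN

I = πd⁴/64 = π×106⁴/64 = 6.197×10^6 mm⁴.
Effective length L_e = KL = 0.7×4.68 m = 3276 mm.
Euler critical load P_cr = π²EI/L_e² = π²×115000×6.197×10^6/3276² = 655400 N.
P_allow = P_cr/n = 655400/4.8 = 136500 N.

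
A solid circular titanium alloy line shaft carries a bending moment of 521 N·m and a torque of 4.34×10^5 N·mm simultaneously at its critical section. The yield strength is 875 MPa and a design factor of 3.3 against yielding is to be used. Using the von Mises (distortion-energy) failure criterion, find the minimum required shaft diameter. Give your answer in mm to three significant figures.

σ_allow = σ_y/n = 875/3.3 = 265.2 MPa.
For a solid shaft σ_b = 32M/(πd³) and τ = 16T/(πd³), so the von Mises stress is σ' = (16/πd³)·√(4M²+3T²).
√(4M²+3T²) = √(4×(521000)² + 3×(434000)²) = 1.285×10^6 N·mm.
d³ = 16×1.285×10^6/(π×265.2) = 24680 mm³.
d = 29.11 mm.

d = 29.1 mm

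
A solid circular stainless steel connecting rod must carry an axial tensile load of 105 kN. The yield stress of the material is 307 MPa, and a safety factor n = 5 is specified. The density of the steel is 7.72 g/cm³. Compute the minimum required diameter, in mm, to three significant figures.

d = 46.7 mm

Allowable stress σ_allow = 307/5 = 61.40 MPa.
Required area A = F/σ_allow = 105000/61.40 = 1710 mm².
A = πd²/4 → d = √(4A/π) = 46.66 mm.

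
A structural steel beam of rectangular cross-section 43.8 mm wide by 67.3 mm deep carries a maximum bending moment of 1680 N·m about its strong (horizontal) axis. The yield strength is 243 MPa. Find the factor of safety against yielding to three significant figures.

n = 4.78

Section modulus S = bh²/6 = 43.8×67.3²/6 = 33060 mm³.
σ = M/S = 1680000/33060 = 50.81 MPa.
n = 243/50.81 = 4.782.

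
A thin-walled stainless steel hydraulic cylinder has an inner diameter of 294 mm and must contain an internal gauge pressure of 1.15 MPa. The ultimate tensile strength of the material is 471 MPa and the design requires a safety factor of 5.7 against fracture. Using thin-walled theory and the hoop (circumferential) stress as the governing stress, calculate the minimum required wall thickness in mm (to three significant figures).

t = 2.05 mm

σ_allow = 471/5.7 = 82.63 MPa.
Hoop stress σ_h = pD/(2t), so t = pD/(2σ_allow) = 1.15×294/(2×82.63) = 2.046 mm.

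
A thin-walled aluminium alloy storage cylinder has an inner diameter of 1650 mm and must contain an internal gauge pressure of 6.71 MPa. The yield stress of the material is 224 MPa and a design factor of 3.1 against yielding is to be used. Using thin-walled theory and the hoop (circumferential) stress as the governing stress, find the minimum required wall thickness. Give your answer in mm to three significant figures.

t = 76.6 mm

σ_allow = 224/3.1 = 72.26 MPa.
Hoop stress σ_h = pD/(2t), so t = pD/(2σ_allow) = 6.71×1650/(2×72.26) = 76.61 mm.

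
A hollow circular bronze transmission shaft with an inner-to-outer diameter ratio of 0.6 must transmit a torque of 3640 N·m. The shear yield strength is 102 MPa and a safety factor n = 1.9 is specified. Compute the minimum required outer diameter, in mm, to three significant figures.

τ_allow = 102/1.9 = 53.68 MPa.
For a hollow shaft τ = 16T/[πd_o³(1−k⁴)] with k = 0.6, so 1−k⁴ = 0.8704.
d_o³ = 16T/[π τ_allow (1−k⁴)] = 16×3640000/(π×53.68×0.8704) = 396700 mm³.
d_o = 73.48 mm.

d_o = 73.5 mm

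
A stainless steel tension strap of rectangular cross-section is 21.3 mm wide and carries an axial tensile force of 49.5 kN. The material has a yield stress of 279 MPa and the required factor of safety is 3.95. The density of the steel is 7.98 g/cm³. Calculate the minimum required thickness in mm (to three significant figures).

σ_allow = 279/3.95 = 70.63 MPa.
Required area A = F/σ_allow = 49500/70.63 = 700.8 mm².
t = A/w = 700.8/21.3 = 32.90 mm.

t = 32.9 mm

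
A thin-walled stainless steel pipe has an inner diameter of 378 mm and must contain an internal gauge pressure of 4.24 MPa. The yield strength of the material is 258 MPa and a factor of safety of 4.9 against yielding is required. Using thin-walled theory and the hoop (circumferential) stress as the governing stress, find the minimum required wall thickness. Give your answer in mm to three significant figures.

t = 15.2 mm

σ_allow = 258/4.9 = 52.65 MPa.
Hoop stress σ_h = pD/(2t), so t = pD/(2σ_allow) = 4.24×378/(2×52.65) = 15.22 mm.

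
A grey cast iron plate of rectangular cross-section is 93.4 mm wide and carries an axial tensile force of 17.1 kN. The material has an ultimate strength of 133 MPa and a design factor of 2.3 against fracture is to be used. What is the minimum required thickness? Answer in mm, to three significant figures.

σ_allow = 133/2.3 = 57.83 MPa.
Required area A = F/σ_allow = 17100/57.83 = 295.7 mm².
t = A/w = 295.7/93.4 = 3.166 mm.

t = 3.17 mm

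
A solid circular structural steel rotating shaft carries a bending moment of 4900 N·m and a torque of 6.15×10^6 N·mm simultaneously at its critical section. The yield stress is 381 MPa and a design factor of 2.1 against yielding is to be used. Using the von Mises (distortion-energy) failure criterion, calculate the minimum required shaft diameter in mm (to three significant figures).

σ_allow = σ_y/n = 381/2.1 = 181.4 MPa.
For a solid shaft σ_b = 32M/(πd³) and τ = 16T/(πd³), so the von Mises stress is σ' = (16/πd³)·√(4M²+3T²).
√(4M²+3T²) = √(4×(4.900×10^6)² + 3×(6.150×10^6)²) = 1.447×10^7 N·mm.
d³ = 16×1.447×10^7/(π×181.4) = 406300 mm³.
d = 74.07 mm.

d = 74.1 mm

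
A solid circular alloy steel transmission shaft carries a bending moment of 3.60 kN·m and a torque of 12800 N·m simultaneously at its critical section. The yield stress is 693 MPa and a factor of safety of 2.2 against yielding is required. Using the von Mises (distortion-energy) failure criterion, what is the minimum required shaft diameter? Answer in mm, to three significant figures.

σ_allow = σ_y/n = 693/2.2 = 315.0 MPa.
For a solid shaft σ_b = 32M/(πd³) and τ = 16T/(πd³), so the von Mises stress is σ' = (16/πd³)·√(4M²+3T²).
√(4M²+3T²) = √(4×(3.600×10^6)² + 3×(1.280×10^7)²) = 2.331×10^7 N·mm.
d³ = 16×2.331×10^7/(π×315.0) = 376900 mm³.
d = 72.23 mm.

d = 72.2 mm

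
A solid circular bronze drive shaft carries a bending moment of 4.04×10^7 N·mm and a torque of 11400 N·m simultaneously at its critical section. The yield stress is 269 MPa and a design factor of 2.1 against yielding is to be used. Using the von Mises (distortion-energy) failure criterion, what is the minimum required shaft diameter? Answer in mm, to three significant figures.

σ_allow = σ_y/n = 269/2.1 = 128.1 MPa.
For a solid shaft σ_b = 32M/(πd³) and τ = 16T/(πd³), so the von Mises stress is σ' = (16/πd³)·√(4M²+3T²).
√(4M²+3T²) = √(4×(4.040×10^7)² + 3×(1.140×10^7)²) = 8.318×10^7 N·mm.
d³ = 16×8.318×10^7/(π×128.1) = 3.307×10^6 mm³.
d = 149.0 mm.

d = 149 mm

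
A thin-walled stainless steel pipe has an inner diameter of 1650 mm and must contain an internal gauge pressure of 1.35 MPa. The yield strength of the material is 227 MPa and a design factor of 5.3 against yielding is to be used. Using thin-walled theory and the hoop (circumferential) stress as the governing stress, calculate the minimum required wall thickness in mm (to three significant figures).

σ_allow = 227/5.3 = 42.83 MPa.
Hoop stress σ_h = pD/(2t), so t = pD/(2σ_allow) = 1.35×1650/(2×42.83) = 26.00 mm.

t = 26.0 mm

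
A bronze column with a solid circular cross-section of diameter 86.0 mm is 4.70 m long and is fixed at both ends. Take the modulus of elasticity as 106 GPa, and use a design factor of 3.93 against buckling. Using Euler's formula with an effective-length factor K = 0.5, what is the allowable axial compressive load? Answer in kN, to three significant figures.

I = πd⁴/64 = π×86.0⁴/64 = 2.685×10^6 mm⁴.
Effective length L_e = KL = 0.5×4.70 m = 2350 mm.
Euler critical load P_cr = π²EI/L_e² = π²×106000×2.685×10^6/2350² = 508700 N.
P_allow = P_cr/n = 508700/3.93 = 129400 N.

P_allow = 129 kN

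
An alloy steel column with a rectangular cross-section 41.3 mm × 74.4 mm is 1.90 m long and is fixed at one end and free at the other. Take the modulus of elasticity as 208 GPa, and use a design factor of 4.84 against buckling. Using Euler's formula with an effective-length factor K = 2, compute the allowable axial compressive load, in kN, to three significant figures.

Buckling occurs about the weak axis: I_min = h·b³/12 = 74.4×41.3³/12 = 436800 mm⁴ (b = 41.3 mm is the smaller dimension).
Effective length L_e = KL = 2×1.90 m = 3800 mm.
Euler critical load P_cr = π²EI/L_e² = π²×208000×436800/3800² = 62090 N.
P_allow = P_cr/n = 62090/4.84 = 12830 N.

P_allow = 12.8 kN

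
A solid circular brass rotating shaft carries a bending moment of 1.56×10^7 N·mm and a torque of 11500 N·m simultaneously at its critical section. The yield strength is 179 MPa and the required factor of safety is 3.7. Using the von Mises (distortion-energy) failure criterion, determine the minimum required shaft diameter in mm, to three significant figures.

σ_allow = σ_y/n = 179/3.7 = 48.38 MPa.
For a solid shaft σ_b = 32M/(πd³) and τ = 16T/(πd³), so the von Mises stress is σ' = (16/πd³)·√(4M²+3T²).
√(4M²+3T²) = √(4×(1.560×10^7)² + 3×(1.150×10^7)²) = 3.702×10^7 N·mm.
d³ = 16×3.702×10^7/(π×48.38) = 3.897×10^6 mm³.
d = 157.4 mm.

d = 157 mm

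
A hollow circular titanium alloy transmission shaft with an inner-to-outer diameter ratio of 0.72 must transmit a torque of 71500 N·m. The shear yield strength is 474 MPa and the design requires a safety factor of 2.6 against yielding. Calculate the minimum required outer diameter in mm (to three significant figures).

d_o = 140 mm

τ_allow = 474/2.6 = 182.3 MPa.
For a hollow shaft τ = 16T/[πd_o³(1−k⁴)] with k = 0.72, so 1−k⁴ = 0.7313.
d_o³ = 16T/[π τ_allow (1−k⁴)] = 16×7.1500×10^7/(π×182.3×0.7313) = 2.731×10^6 mm³.
d_o = 139.8 mm.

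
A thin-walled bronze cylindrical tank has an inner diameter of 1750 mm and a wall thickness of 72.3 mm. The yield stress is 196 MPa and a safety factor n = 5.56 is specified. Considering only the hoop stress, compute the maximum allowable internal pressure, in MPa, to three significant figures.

p_allow = 2.91 MPa

σ_allow = 196/5.56 = 35.25 MPa.
σ_h = pD/(2t) → p_allow = 2σ_allow t/D = 2×35.25×72.3/1750 = 2.913 MPa.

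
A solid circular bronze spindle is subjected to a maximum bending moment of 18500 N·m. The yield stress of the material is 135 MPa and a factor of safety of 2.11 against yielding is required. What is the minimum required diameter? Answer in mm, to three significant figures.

d = 143 mm

σ_allow = 135/2.11 = 63.98 MPa.
For a solid circular section σ = 32M/(πd³), so d³ = 32M/(π σ_allow) = 32×1.8500×10^7/(π×63.98) = 2.945×10^6 mm³.
d = 143.3 mm.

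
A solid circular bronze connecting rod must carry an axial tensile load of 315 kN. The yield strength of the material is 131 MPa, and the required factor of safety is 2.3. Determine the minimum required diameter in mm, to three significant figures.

Allowable stress σ_allow = 131/2.3 = 56.96 MPa.
Required area A = F/σ_allow = 315000/56.96 = 5531 mm².
A = πd²/4 → d = √(4A/π) = 83.91 mm.

d = 83.9 mm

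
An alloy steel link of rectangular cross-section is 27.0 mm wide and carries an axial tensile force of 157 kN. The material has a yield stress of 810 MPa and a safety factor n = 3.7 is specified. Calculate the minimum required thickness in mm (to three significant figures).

t = 26.6 mm

σ_allow = 810/3.7 = 218.9 MPa.
Required area A = F/σ_allow = 157000/218.9 = 717.2 mm².
t = A/w = 717.2/27.0 = 26.56 mm.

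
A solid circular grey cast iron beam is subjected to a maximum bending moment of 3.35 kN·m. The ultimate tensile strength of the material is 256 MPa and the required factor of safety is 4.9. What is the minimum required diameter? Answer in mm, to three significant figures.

σ_allow = 256/4.9 = 52.24 MPa.
For a solid circular section σ = 32M/(πd³), so d³ = 32M/(π σ_allow) = 32×3350000/(π×52.24) = 653100 mm³.
d = 86.76 mm.

d = 86.8 mm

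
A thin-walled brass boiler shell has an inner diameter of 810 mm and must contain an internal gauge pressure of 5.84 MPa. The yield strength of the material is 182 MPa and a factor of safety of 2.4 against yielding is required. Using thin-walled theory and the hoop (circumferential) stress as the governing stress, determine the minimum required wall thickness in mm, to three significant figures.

σ_allow = 182/2.4 = 75.83 MPa.
Hoop stress σ_h = pD/(2t), so t = pD/(2σ_allow) = 5.84×810/(2×75.83) = 31.19 mm.

t = 31.2 mm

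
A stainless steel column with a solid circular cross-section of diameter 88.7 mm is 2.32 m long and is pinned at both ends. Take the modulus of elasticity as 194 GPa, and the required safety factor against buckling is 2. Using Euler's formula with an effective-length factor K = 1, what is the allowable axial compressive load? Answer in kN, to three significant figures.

I = πd⁴/64 = π×88.7⁴/64 = 3.039×10^6 mm⁴.
Effective length L_e = KL = 1×2.32 m = 2320 mm.
Euler critical load P_cr = π²EI/L_e² = π²×194000×3.039×10^6/2320² = 1.081×10^6 N.
P_allow = P_cr/n = 1.081×10^6/2 = 540500 N.

P_allow = 540 kN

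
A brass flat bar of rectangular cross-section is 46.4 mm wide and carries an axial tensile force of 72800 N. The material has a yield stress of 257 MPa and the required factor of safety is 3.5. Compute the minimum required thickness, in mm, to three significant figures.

σ_allow = 257/3.5 = 73.43 MPa.
Required area A = F/σ_allow = 72800/73.43 = 991.4 mm².
t = A/w = 991.4/46.4 = 21.37 mm.

t = 21.4 mm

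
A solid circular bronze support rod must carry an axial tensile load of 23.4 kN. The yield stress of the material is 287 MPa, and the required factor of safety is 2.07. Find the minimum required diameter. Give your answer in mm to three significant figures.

d = 14.7 mm

Allowable stress σ_allow = 287/2.07 = 138.6 MPa.
Required area A = F/σ_allow = 23400/138.6 = 168.8 mm².
A = πd²/4 → d = √(4A/π) = 14.66 mm.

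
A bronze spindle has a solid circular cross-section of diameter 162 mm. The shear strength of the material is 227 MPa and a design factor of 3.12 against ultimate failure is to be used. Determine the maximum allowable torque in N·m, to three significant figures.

τ_allow = 227/3.12 = 72.76 MPa.
For a solid shaft T_allow = τ_allow·πd³/16; πd³/16 = π×162³/16 = 834800 mm³.
T_allow = 72.76×834800 = 6.074×10^7 N·mm = 60740 N·m.

T_allow = 60700 N·m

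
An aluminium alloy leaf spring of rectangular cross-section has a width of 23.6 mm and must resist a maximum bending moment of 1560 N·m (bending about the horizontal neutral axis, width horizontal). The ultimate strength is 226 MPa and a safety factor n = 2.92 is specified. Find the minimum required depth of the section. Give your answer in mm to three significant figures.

σ_allow = 226/2.92 = 77.40 MPa.
For a rectangular section σ = 6M/(bh²), so h² = 6M/(b σ_allow) = 6×1560000/(23.6×77.40) = 5124 mm².
h = 71.58 mm.

h = 71.6 mm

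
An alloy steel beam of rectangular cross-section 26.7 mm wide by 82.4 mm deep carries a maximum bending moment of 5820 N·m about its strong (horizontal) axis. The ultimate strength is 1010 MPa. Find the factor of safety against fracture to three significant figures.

n = 5.24

Section modulus S = bh²/6 = 26.7×82.4²/6 = 30210 mm³.
σ = M/S = 5820000/30210 = 192.6 MPa.
n = 1010/192.6 = 5.243.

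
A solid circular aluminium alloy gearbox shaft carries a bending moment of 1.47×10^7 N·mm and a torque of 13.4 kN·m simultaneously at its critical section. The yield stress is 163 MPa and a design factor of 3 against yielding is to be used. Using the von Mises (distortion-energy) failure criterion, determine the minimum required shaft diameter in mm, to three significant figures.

d = 152 mm

σ_allow = σ_y/n = 163/3 = 54.33 MPa.
For a solid shaft σ_b = 32M/(πd³) and τ = 16T/(πd³), so the von Mises stress is σ' = (16/πd³)·√(4M²+3T²).
√(4M²+3T²) = √(4×(1.470×10^7)² + 3×(1.340×10^7)²) = 3.746×10^7 N·mm.
d³ = 16×3.746×10^7/(π×54.33) = 3.511×10^6 mm³.
d = 152.0 mm.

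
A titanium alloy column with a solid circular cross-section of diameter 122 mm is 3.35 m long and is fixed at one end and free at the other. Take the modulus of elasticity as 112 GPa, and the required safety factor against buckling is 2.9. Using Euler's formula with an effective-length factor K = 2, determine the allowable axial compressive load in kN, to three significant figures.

I = πd⁴/64 = π×122⁴/64 = 1.087×10^7 mm⁴.
Effective length L_e = KL = 2×3.35 m = 6700 mm.
Euler critical load P_cr = π²EI/L_e² = π²×112000×1.087×10^7/6700² = 267800 N.
P_allow = P_cr/n = 267800/2.9 = 92340 N.

P_allow = 92.3 kN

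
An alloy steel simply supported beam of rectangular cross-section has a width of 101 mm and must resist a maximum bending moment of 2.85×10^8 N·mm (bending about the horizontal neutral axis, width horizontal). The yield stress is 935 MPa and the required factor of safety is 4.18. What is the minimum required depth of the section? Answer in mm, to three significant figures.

h = 275 mm

σ_allow = 935/4.18 = 223.7 MPa.
For a rectangular section σ = 6M/(bh²), so h² = 6M/(b σ_allow) = 6×2.8500×10^8/(101×223.7) = 75690 mm².
h = 275.1 mm.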